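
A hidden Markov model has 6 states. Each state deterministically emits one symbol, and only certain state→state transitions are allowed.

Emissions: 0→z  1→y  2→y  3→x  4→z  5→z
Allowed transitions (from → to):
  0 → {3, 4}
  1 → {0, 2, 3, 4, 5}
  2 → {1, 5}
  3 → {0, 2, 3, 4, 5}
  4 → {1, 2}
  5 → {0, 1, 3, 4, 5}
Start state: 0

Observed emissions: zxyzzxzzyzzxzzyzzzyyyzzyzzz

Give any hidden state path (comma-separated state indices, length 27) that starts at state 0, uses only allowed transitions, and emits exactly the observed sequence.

  t0 'z' -> {0,4,5}, take 0 (start)
  t1 'x' -> {3}, take 3 (0->3 ok)
  t2 'y' -> {1,2}, take 2 (3->2 ok)
  t3 'z' -> {0,4,5}, take 5 (2->5 ok)
  t4 'z' -> {0,4,5}, take 0 (5->0 ok)
  t5 'x' -> {3}, take 3 (0->3 ok)
  t6 'z' -> {0,4,5}, take 5 (3->5 ok)
  t7 'z' -> {0,4,5}, take 4 (5->4 ok)
  t8 'y' -> {1,2}, take 1 (4->1 ok)
  t9 'z' -> {0,4,5}, take 5 (1->5 ok)
  t10 'z' -> {0,4,5}, take 0 (5->0 ok)
  t11 'x' -> {3}, take 3 (0->3 ok)
  t12 'z' -> {0,4,5}, take 0 (3->0 ok)
  t13 'z' -> {0,4,5}, take 4 (0->4 ok)
  t14 'y' -> {1,2}, take 2 (4->2 ok)
  t15 'z' -> {0,4,5}, take 5 (2->5 ok)
  t16 'z' -> {0,4,5}, take 0 (5->0 ok)
  t17 'z' -> {0,4,5}, take 4 (0->4 ok)
  t18 'y' -> {1,2}, take 2 (4->2 ok)
  t19 'y' -> {1,2}, take 1 (2->1 ok)
  t20 'y' -> {1,2}, take 2 (1->2 ok)
  t21 'z' -> {0,4,5}, take 5 (2->5 ok)
  t22 'z' -> {0,4,5}, take 4 (5->4 ok)
  t23 'y' -> {1,2}, take 2 (4->2 ok)
  t24 'z' -> {0,4,5}, take 5 (2->5 ok)
  t25 'z' -> {0,4,5}, take 0 (5->0 ok)
  t26 'z' -> {0,4,5}, take 4 (0->4 ok)

0,3,2,5,0,3,5,4,1,5,0,3,0,4,2,5,0,4,2,1,2,5,4,2,5,0,4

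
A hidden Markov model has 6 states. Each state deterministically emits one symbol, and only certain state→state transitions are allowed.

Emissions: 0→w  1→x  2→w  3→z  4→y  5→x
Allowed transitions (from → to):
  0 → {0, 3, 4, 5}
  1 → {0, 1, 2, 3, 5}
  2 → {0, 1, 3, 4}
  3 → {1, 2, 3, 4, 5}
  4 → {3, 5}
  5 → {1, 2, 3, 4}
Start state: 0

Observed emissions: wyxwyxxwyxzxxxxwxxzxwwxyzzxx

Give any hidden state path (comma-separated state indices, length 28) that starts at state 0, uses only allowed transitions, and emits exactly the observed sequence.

0,4,5,2,4,5,1,0,4,5,3,1,1,1,1,2,1,1,3,1,2,0,5,4,3,3,1,1

  t0 'w' -> {0,2}, take 0 (start)
  t1 'y' -> {4}, take 4 (0->4 ok)
  t2 'x' -> {1,5}, take 5 (4->5 ok)
  t3 'w' -> {0,2}, take 2 (5->2 ok)
  t4 'y' -> {4}, take 4 (2->4 ok)
  t5 'x' -> {1,5}, take 5 (4->5 ok)
  t6 'x' -> {1,5}, take 1 (5->1 ok)
  t7 'w' -> {0,2}, take 0 (1->0 ok)
  t8 'y' -> {4}, take 4 (0->4 ok)
  t9 'x' -> {1,5}, take 5 (4->5 ok)
  t10 'z' -> {3}, take 3 (5->3 ok)
  t11 'x' -> {1,5}, take 1 (3->1 ok)
  t12 'x' -> {1,5}, take 1 (1->1 ok)
  t13 'x' -> {1,5}, take 1 (1->1 ok)
  t14 'x' -> {1,5}, take 1 (1->1 ok)
  t15 'w' -> {0,2}, take 2 (1->2 ok)
  t16 'x' -> {1,5}, take 1 (2->1 ok)
  t17 'x' -> {1,5}, take 1 (1->1 ok)
  t18 'z' -> {3}, take 3 (1->3 ok)
  t19 'x' -> {1,5}, take 1 (3->1 ok)
  t20 'w' -> {0,2}, take 2 (1->2 ok)
  t21 'w' -> {0,2}, take 0 (2->0 ok)
  t22 'x' -> {1,5}, take 5 (0->5 ok)
  t23 'y' -> {4}, take 4 (5->4 ok)
  t24 'z' -> {3}, take 3 (4->3 ok)
  t25 'z' -> {3}, take 3 (3->3 ok)
  t26 'x' -> {1,5}, take 1 (3->1 ok)
  t27 'x' -> {1,5}, take 1 (1->1 ok)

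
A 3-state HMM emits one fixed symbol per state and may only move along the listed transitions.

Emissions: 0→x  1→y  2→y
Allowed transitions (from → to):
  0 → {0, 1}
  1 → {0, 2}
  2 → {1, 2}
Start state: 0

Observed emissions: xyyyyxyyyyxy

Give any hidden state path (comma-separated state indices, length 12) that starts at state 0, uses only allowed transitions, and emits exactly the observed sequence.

0,1,2,2,1,0,1,2,2,1,0,1

  [0] x  {0}  => 0  start
  [1] y  {1,2}  => 1  0->1 ok
  [2] y  {1,2}  => 2  1->2 ok
  [3] y  {1,2}  => 2  2->2 ok
  [4] y  {1,2}  => 1  2->1 ok
  [5] x  {0}  => 0  1->0 ok
  [6] y  {1,2}  => 1  0->1 ok
  [7] y  {1,2}  => 2  1->2 ok
  [8] y  {1,2}  => 2  2->2 ok
  [9] y  {1,2}  => 1  2->1 ok
  [10] x  {0}  => 0  1->0 ok
  [11] y  {1,2}  => 1  0->1 ok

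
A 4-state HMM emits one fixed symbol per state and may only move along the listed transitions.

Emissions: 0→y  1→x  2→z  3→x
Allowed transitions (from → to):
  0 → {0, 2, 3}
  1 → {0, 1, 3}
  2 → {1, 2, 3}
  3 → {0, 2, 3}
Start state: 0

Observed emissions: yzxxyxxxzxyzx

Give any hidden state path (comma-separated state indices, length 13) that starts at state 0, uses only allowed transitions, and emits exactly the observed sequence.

  0: obs=y cand={0} pick 0 [start]
  1: obs=z cand={2} pick 2 [0->2 ok]
  2: obs=x cand={1,3} pick 1 [2->1 ok]
  3: obs=x cand={1,3} pick 1 [1->1 ok]
  4: obs=y cand={0} pick 0 [1->0 ok]
  5: obs=x cand={1,3} pick 3 [0->3 ok]
  6: obs=x cand={1,3} pick 3 [3->3 ok]
  7: obs=x cand={1,3} pick 3 [3->3 ok]
  8: obs=z cand={2} pick 2 [3->2 ok]
  9: obs=x cand={1,3} pick 1 [2->1 ok]
  10: obs=y cand={0} pick 0 [1->0 ok]
  11: obs=z cand={2} pick 2 [0->2 ok]
  12: obs=x cand={1,3} pick 1 [2->1 ok]

0,2,1,1,0,3,3,3,2,1,0,2,1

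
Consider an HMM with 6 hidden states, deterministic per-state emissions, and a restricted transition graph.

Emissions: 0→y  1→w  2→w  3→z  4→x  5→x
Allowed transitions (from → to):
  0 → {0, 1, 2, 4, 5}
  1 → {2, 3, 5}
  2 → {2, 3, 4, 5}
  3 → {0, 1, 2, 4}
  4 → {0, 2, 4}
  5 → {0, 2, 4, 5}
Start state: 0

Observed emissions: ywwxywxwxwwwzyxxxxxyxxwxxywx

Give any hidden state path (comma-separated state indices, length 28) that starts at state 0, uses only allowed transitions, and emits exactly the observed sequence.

  0: obs=y cand={0} pick 0 [start]
  1: obs=w cand={1,2} pick 1 [0->1 ok]
  2: obs=w cand={1,2} pick 2 [1->2 ok]
  3: obs=x cand={4,5} pick 4 [2->4 ok]
  4: obs=y cand={0} pick 0 [4->0 ok]
  5: obs=w cand={1,2} pick 2 [0->2 ok]
  6: obs=x cand={4,5} pick 5 [2->5 ok]
  7: obs=w cand={1,2} pick 2 [5->2 ok]
  8: obs=x cand={4,5} pick 4 [2->4 ok]
  9: obs=w cand={1,2} pick 2 [4->2 ok]
  10: obs=w cand={1,2} pick 2 [2->2 ok]
  11: obs=w cand={1,2} pick 2 [2->2 ok]
  12: obs=z cand={3} pick 3 [2->3 ok]
  13: obs=y cand={0} pick 0 [3->0 ok]
  14: obs=x cand={4,5} pick 5 [0->5 ok]
  15: obs=x cand={4,5} pick 5 [5->5 ok]
  16: obs=x cand={4,5} pick 5 [5->5 ok]
  17: obs=x cand={4,5} pick 4 [5->4 ok]
  18: obs=x cand={4,5} pick 4 [4->4 ok]
  19: obs=y cand={0} pick 0 [4->0 ok]
  20: obs=x cand={4,5} pick 5 [0->5 ok]
  21: obs=x cand={4,5} pick 5 [5->5 ok]
  22: obs=w cand={1,2} pick 2 [5->2 ok]
  23: obs=x cand={4,5} pick 4 [2->4 ok]
  24: obs=x cand={4,5} pick 4 [4->4 ok]
  25: obs=y cand={0} pick 0 [4->0 ok]
  26: obs=w cand={1,2} pick 2 [0->2 ok]
  27: obs=x cand={4,5} pick 5 [2->5 ok]

0,1,2,4,0,2,5,2,4,2,2,2,3,0,5,5,5,4,4,0,5,5,2,4,4,0,2,5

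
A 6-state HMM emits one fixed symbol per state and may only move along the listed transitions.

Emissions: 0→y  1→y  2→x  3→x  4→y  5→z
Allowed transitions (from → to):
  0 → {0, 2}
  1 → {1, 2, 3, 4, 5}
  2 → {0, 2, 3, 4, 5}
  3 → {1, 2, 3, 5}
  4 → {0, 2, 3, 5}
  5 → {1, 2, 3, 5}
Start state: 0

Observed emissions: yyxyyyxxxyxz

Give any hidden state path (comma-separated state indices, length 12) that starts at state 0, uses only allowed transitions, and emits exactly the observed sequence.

  pos 0: y in {0,1,4}, choose 0; start
  pos 1: y in {0,1,4}, choose 0; 0->0 ok
  pos 2: x in {2,3}, choose 2; 0->2 ok
  pos 3: y in {0,1,4}, choose 0; 2->0 ok
  pos 4: y in {0,1,4}, choose 0; 0->0 ok
  pos 5: y in {0,1,4}, choose 0; 0->0 ok
  pos 6: x in {2,3}, choose 2; 0->2 ok
  pos 7: x in {2,3}, choose 3; 2->3 ok
  pos 8: x in {2,3}, choose 2; 3->2 ok
  pos 9: y in {0,1,4}, choose 0; 2->0 ok
  pos 10: x in {2,3}, choose 2; 0->2 ok
  pos 11: z in {5}, choose 5; 2->5 ok

0,0,2,0,0,0,2,3,2,0,2,5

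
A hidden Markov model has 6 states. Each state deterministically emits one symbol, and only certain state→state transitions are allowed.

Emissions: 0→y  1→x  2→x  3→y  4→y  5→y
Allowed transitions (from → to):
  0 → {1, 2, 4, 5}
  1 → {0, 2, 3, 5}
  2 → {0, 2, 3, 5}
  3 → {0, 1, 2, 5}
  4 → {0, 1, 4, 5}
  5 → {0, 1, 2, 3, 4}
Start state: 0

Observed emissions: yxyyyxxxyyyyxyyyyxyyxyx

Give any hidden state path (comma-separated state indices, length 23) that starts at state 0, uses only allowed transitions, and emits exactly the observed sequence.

  [0] y  {0,3,4,5}  => 0  start
  [1] x  {1,2}  => 1  0->1 ok
  [2] y  {0,3,4,5}  => 0  1->0 ok
  [3] y  {0,3,4,5}  => 5  0->5 ok
  [4] y  {0,3,4,5}  => 3  5->3 ok
  [5] x  {1,2}  => 1  3->1 ok
  [6] x  {1,2}  => 2  1->2 ok
  [7] x  {1,2}  => 2  2->2 ok
  [8] y  {0,3,4,5}  => 3  2->3 ok
  [9] y  {0,3,4,5}  => 5  3->5 ok
  [10] y  {0,3,4,5}  => 0  5->0 ok
  [11] y  {0,3,4,5}  => 5  0->5 ok
  [12] x  {1,2}  => 1  5->1 ok
  [13] y  {0,3,4,5}  => 0  1->0 ok
  [14] y  {0,3,4,5}  => 4  0->4 ok
  [15] y  {0,3,4,5}  => 5  4->5 ok
  [16] y  {0,3,4,5}  => 0  5->0 ok
  [17] x  {1,2}  => 2  0->2 ok
  [18] y  {0,3,4,5}  => 5  2->5 ok
  [19] y  {0,3,4,5}  => 3  5->3 ok
  [20] x  {1,2}  => 2  3->2 ok
  [21] y  {0,3,4,5}  => 0  2->0 ok
  [22] x  {1,2}  => 2  0->2 ok

0,1,0,5,3,1,2,2,3,5,0,5,1,0,4,5,0,2,5,3,2,0,2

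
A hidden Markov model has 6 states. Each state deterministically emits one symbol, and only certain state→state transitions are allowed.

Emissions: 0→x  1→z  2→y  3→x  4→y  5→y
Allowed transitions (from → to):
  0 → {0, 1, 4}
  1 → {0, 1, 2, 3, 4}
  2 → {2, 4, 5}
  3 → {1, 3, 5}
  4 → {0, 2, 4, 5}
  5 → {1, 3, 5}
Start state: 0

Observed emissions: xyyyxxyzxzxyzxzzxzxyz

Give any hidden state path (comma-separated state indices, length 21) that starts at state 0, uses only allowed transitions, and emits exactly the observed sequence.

0,4,4,5,3,3,5,1,3,1,3,5,1,3,1,1,0,1,3,5,1

  0: obs=x cand={0,3} pick 0 [start]
  1: obs=y cand={2,4,5} pick 4 [0->4 ok]
  2: obs=y cand={2,4,5} pick 4 [4->4 ok]
  3: obs=y cand={2,4,5} pick 5 [4->5 ok]
  4: obs=x cand={0,3} pick 3 [5->3 ok]
  5: obs=x cand={0,3} pick 3 [3->3 ok]
  6: obs=y cand={2,4,5} pick 5 [3->5 ok]
  7: obs=z cand={1} pick 1 [5->1 ok]
  8: obs=x cand={0,3} pick 3 [1->3 ok]
  9: obs=z cand={1} pick 1 [3->1 ok]
  10: obs=x cand={0,3} pick 3 [1->3 ok]
  11: obs=y cand={2,4,5} pick 5 [3->5 ok]
  12: obs=z cand={1} pick 1 [5->1 ok]
  13: obs=x cand={0,3} pick 3 [1->3 ok]
  14: obs=z cand={1} pick 1 [3->1 ok]
  15: obs=z cand={1} pick 1 [1->1 ok]
  16: obs=x cand={0,3} pick 0 [1->0 ok]
  17: obs=z cand={1} pick 1 [0->1 ok]
  18: obs=x cand={0,3} pick 3 [1->3 ok]
  19: obs=y cand={2,4,5} pick 5 [3->5 ok]
  20: obs=z cand={1} pick 1 [5->1 ok]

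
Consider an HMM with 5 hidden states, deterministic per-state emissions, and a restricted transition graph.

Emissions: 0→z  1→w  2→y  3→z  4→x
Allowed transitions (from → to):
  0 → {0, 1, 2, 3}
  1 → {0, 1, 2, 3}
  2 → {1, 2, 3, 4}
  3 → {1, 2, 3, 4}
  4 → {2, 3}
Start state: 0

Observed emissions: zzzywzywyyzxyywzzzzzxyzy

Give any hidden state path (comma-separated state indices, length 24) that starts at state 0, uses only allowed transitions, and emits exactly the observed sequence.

  t0 'z' -> {0,3}, take 0 (start)
  t1 'z' -> {0,3}, take 0 (0->0 ok)
  t2 'z' -> {0,3}, take 0 (0->0 ok)
  t3 'y' -> {2}, take 2 (0->2 ok)
  t4 'w' -> {1}, take 1 (2->1 ok)
  t5 'z' -> {0,3}, take 3 (1->3 ok)
  t6 'y' -> {2}, take 2 (3->2 ok)
  t7 'w' -> {1}, take 1 (2->1 ok)
  t8 'y' -> {2}, take 2 (1->2 ok)
  t9 'y' -> {2}, take 2 (2->2 ok)
  t10 'z' -> {0,3}, take 3 (2->3 ok)
  t11 'x' -> {4}, take 4 (3->4 ok)
  t12 'y' -> {2}, take 2 (4->2 ok)
  t13 'y' -> {2}, take 2 (2->2 ok)
  t14 'w' -> {1}, take 1 (2->1 ok)
  t15 'z' -> {0,3}, take 0 (1->0 ok)
  t16 'z' -> {0,3}, take 0 (0->0 ok)
  t17 'z' -> {0,3}, take 0 (0->0 ok)
  t18 'z' -> {0,3}, take 0 (0->0 ok)
  t19 'z' -> {0,3}, take 3 (0->3 ok)
  t20 'x' -> {4}, take 4 (3->4 ok)
  t21 'y' -> {2}, take 2 (4->2 ok)
  t22 'z' -> {0,3}, take 3 (2->3 ok)
  t23 'y' -> {2}, take 2 (3->2 ok)

0,0,0,2,1,3,2,1,2,2,3,4,2,2,1,0,0,0,0,3,4,2,3,2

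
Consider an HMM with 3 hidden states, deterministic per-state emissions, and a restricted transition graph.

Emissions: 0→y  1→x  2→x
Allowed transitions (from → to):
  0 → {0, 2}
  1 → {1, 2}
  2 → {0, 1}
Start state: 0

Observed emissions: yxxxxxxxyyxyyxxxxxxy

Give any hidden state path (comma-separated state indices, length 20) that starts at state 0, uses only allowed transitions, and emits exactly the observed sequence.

  [0] y  {0}  => 0  start
  [1] x  {1,2}  => 2  0->2 ok
  [2] x  {1,2}  => 1  2->1 ok
  [3] x  {1,2}  => 1  1->1 ok
  [4] x  {1,2}  => 2  1->2 ok
  [5] x  {1,2}  => 1  2->1 ok
  [6] x  {1,2}  => 1  1->1 ok
  [7] x  {1,2}  => 2  1->2 ok
  [8] y  {0}  => 0  2->0 ok
  [9] y  {0}  => 0  0->0 ok
  [10] x  {1,2}  => 2  0->2 ok
  [11] y  {0}  => 0  2->0 ok
  [12] y  {0}  => 0  0->0 ok
  [13] x  {1,2}  => 2  0->2 ok
  [14] x  {1,2}  => 1  2->1 ok
  [15] x  {1,2}  => 2  1->2 ok
  [16] x  {1,2}  => 1  2->1 ok
  [17] x  {1,2}  => 1  1->1 ok
  [18] x  {1,2}  => 2  1->2 ok
  [19] y  {0}  => 0  2->0 ok

0,2,1,1,2,1,1,2,0,0,2,0,0,2,1,2,1,1,2,0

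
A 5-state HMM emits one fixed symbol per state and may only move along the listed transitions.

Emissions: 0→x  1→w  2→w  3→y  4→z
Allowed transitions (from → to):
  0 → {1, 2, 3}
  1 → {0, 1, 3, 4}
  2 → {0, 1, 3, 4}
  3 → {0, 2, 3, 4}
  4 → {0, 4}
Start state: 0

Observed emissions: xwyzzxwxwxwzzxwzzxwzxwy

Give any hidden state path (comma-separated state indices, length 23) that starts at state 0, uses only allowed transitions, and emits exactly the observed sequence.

0,2,3,4,4,0,2,0,2,0,2,4,4,0,1,4,4,0,1,4,0,1,3

  pos 0: x in {0}, choose 0; start
  pos 1: w in {1,2}, choose 2; 0->2 ok
  pos 2: y in {3}, choose 3; 2->3 ok
  pos 3: z in {4}, choose 4; 3->4 ok
  pos 4: z in {4}, choose 4; 4->4 ok
  pos 5: x in {0}, choose 0; 4->0 ok
  pos 6: w in {1,2}, choose 2; 0->2 ok
  pos 7: x in {0}, choose 0; 2->0 ok
  pos 8: w in {1,2}, choose 2; 0->2 ok
  pos 9: x in {0}, choose 0; 2->0 ok
  pos 10: w in {1,2}, choose 2; 0->2 ok
  pos 11: z in {4}, choose 4; 2->4 ok
  pos 12: z in {4}, choose 4; 4->4 ok
  pos 13: x in {0}, choose 0; 4->0 ok
  pos 14: w in {1,2}, choose 1; 0->1 ok
  pos 15: z in {4}, choose 4; 1->4 ok
  pos 16: z in {4}, choose 4; 4->4 ok
  pos 17: x in {0}, choose 0; 4->0 ok
  pos 18: w in {1,2}, choose 1; 0->1 ok
  pos 19: z in {4}, choose 4; 1->4 ok
  pos 20: x in {0}, choose 0; 4->0 ok
  pos 21: w in {1,2}, choose 1; 0->1 ok
  pos 22: y in {3}, choose 3; 1->3 ok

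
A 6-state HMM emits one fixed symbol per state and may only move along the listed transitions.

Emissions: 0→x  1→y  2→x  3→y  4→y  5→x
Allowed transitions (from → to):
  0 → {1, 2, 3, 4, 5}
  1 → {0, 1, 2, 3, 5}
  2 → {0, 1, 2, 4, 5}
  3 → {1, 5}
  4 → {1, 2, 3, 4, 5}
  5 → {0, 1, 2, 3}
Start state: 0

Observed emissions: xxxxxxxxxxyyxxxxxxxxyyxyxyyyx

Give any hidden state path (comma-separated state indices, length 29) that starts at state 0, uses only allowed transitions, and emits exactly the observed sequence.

  t0 'x' -> {0,2,5}, take 0 (start)
  t1 'x' -> {0,2,5}, take 2 (0->2 ok)
  t2 'x' -> {0,2,5}, take 5 (2->5 ok)
  t3 'x' -> {0,2,5}, take 0 (5->0 ok)
  t4 'x' -> {0,2,5}, take 5 (0->5 ok)
  t5 'x' -> {0,2,5}, take 0 (5->0 ok)
  t6 'x' -> {0,2,5}, take 5 (0->5 ok)
  t7 'x' -> {0,2,5}, take 0 (5->0 ok)
  t8 'x' -> {0,2,5}, take 2 (0->2 ok)
  t9 'x' -> {0,2,5}, take 0 (2->0 ok)
  t10 'y' -> {1,3,4}, take 3 (0->3 ok)
  t11 'y' -> {1,3,4}, take 1 (3->1 ok)
  t12 'x' -> {0,2,5}, take 2 (1->2 ok)
  t13 'x' -> {0,2,5}, take 5 (2->5 ok)
  t14 'x' -> {0,2,5}, take 0 (5->0 ok)
  t15 'x' -> {0,2,5}, take 5 (0->5 ok)
  t16 'x' -> {0,2,5}, take 0 (5->0 ok)
  t17 'x' -> {0,2,5}, take 5 (0->5 ok)
  t18 'x' -> {0,2,5}, take 2 (5->2 ok)
  t19 'x' -> {0,2,5}, take 5 (2->5 ok)
  t20 'y' -> {1,3,4}, take 3 (5->3 ok)
  t21 'y' -> {1,3,4}, take 1 (3->1 ok)
  t22 'x' -> {0,2,5}, take 5 (1->5 ok)
  t23 'y' -> {1,3,4}, take 1 (5->1 ok)
  t24 'x' -> {0,2,5}, take 2 (1->2 ok)
  t25 'y' -> {1,3,4}, take 1 (2->1 ok)
  t26 'y' -> {1,3,4}, take 1 (1->1 ok)
  t27 'y' -> {1,3,4}, take 3 (1->3 ok)
  t28 'x' -> {0,2,5}, take 5 (3->5 ok)

0,2,5,0,5,0,5,0,2,0,3,1,2,5,0,5,0,5,2,5,3,1,5,1,2,1,1,3,5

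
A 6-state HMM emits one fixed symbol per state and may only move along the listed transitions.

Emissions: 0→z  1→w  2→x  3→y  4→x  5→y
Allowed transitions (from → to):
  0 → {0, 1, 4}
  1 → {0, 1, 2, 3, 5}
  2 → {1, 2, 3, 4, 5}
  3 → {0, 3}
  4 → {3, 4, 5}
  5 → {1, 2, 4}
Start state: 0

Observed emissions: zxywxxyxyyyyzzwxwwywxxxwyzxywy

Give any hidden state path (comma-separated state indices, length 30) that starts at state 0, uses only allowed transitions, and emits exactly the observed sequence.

  pos 0: z in {0}, choose 0; start
  pos 1: x in {2,4}, choose 4; 0->4 ok
  pos 2: y in {3,5}, choose 5; 4->5 ok
  pos 3: w in {1}, choose 1; 5->1 ok
  pos 4: x in {2,4}, choose 2; 1->2 ok
  pos 5: x in {2,4}, choose 4; 2->4 ok
  pos 6: y in {3,5}, choose 5; 4->5 ok
  pos 7: x in {2,4}, choose 4; 5->4 ok
  pos 8: y in {3,5}, choose 3; 4->3 ok
  pos 9: y in {3,5}, choose 3; 3->3 ok
  pos 10: y in {3,5}, choose 3; 3->3 ok
  pos 11: y in {3,5}, choose 3; 3->3 ok
  pos 12: z in {0}, choose 0; 3->0 ok
  pos 13: z in {0}, choose 0; 0->0 ok
  pos 14: w in {1}, choose 1; 0->1 ok
  pos 15: x in {2,4}, choose 2; 1->2 ok
  pos 16: w in {1}, choose 1; 2->1 ok
  pos 17: w in {1}, choose 1; 1->1 ok
  pos 18: y in {3,5}, choose 5; 1->5 ok
  pos 19: w in {1}, choose 1; 5->1 ok
  pos 20: x in {2,4}, choose 2; 1->2 ok
  pos 21: x in {2,4}, choose 2; 2->2 ok
  pos 22: x in {2,4}, choose 2; 2->2 ok
  pos 23: w in {1}, choose 1; 2->1 ok
  pos 24: y in {3,5}, choose 3; 1->3 ok
  pos 25: z in {0}, choose 0; 3->0 ok
  pos 26: x in {2,4}, choose 4; 0->4 ok
  pos 27: y in {3,5}, choose 5; 4->5 ok
  pos 28: w in {1}, choose 1; 5->1 ok
  pos 29: y in {3,5}, choose 3; 1->3 ok

0,4,5,1,2,4,5,4,3,3,3,3,0,0,1,2,1,1,5,1,2,2,2,1,3,0,4,5,1,3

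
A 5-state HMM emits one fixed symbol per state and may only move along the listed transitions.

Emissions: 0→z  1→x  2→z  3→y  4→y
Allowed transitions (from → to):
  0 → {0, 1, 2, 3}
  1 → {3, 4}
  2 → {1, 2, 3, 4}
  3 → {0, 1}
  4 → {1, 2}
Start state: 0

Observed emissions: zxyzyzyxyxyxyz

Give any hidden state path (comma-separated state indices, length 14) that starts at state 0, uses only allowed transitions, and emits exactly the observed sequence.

0,1,4,2,4,2,4,1,4,1,3,1,4,2

  pos 0: z in {0,2}, choose 0; start
  pos 1: x in {1}, choose 1; 0->1 ok
  pos 2: y in {3,4}, choose 4; 1->4 ok
  pos 3: z in {0,2}, choose 2; 4->2 ok
  pos 4: y in {3,4}, choose 4; 2->4 ok
  pos 5: z in {0,2}, choose 2; 4->2 ok
  pos 6: y in {3,4}, choose 4; 2->4 ok
  pos 7: x in {1}, choose 1; 4->1 ok
  pos 8: y in {3,4}, choose 4; 1->4 ok
  pos 9: x in {1}, choose 1; 4->1 ok
  pos 10: y in {3,4}, choose 3; 1->3 ok
  pos 11: x in {1}, choose 1; 3->1 ok
  pos 12: y in {3,4}, choose 4; 1->4 ok
  pos 13: z in {0,2}, choose 2; 4->2 ok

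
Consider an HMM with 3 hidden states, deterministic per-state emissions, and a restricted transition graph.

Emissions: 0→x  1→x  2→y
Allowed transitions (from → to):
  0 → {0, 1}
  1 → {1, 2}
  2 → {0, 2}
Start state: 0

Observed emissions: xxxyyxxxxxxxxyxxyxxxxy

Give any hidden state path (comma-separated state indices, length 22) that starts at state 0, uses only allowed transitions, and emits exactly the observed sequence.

  0: obs=x cand={0,1} pick 0 [start]
  1: obs=x cand={0,1} pick 1 [0->1 ok]
  2: obs=x cand={0,1} pick 1 [1->1 ok]
  3: obs=y cand={2} pick 2 [1->2 ok]
  4: obs=y cand={2} pick 2 [2->2 ok]
  5: obs=x cand={0,1} pick 0 [2->0 ok]
  6: obs=x cand={0,1} pick 0 [0->0 ok]
  7: obs=x cand={0,1} pick 0 [0->0 ok]
  8: obs=x cand={0,1} pick 0 [0->0 ok]
  9: obs=x cand={0,1} pick 0 [0->0 ok]
  10: obs=x cand={0,1} pick 1 [0->1 ok]
  11: obs=x cand={0,1} pick 1 [1->1 ok]
  12: obs=x cand={0,1} pick 1 [1->1 ok]
  13: obs=y cand={2} pick 2 [1->2 ok]
  14: obs=x cand={0,1} pick 0 [2->0 ok]
  15: obs=x cand={0,1} pick 1 [0->1 ok]
  16: obs=y cand={2} pick 2 [1->2 ok]
  17: obs=x cand={0,1} pick 0 [2->0 ok]
  18: obs=x cand={0,1} pick 0 [0->0 ok]
  19: obs=x cand={0,1} pick 0 [0->0 ok]
  20: obs=x cand={0,1} pick 1 [0->1 ok]
  21: obs=y cand={2} pick 2 [1->2 ok]

0,1,1,2,2,0,0,0,0,0,1,1,1,2,0,1,2,0,0,0,1,2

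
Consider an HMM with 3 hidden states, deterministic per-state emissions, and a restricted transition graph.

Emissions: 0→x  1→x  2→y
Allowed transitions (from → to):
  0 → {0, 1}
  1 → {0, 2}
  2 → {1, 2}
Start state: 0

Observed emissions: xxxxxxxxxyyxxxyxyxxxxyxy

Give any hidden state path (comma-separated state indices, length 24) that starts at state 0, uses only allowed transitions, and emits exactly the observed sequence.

  0: obs=x cand={0,1} pick 0 [start]
  1: obs=x cand={0,1} pick 0 [0->0 ok]
  2: obs=x cand={0,1} pick 0 [0->0 ok]
  3: obs=x cand={0,1} pick 0 [0->0 ok]
  4: obs=x cand={0,1} pick 1 [0->1 ok]
  5: obs=x cand={0,1} pick 0 [1->0 ok]
  6: obs=x cand={0,1} pick 1 [0->1 ok]
  7: obs=x cand={0,1} pick 0 [1->0 ok]
  8: obs=x cand={0,1} pick 1 [0->1 ok]
  9: obs=y cand={2} pick 2 [1->2 ok]
  10: obs=y cand={2} pick 2 [2->2 ok]
  11: obs=x cand={0,1} pick 1 [2->1 ok]
  12: obs=x cand={0,1} pick 0 [1->0 ok]
  13: obs=x cand={0,1} pick 1 [0->1 ok]
  14: obs=y cand={2} pick 2 [1->2 ok]
  15: obs=x cand={0,1} pick 1 [2->1 ok]
  16: obs=y cand={2} pick 2 [1->2 ok]
  17: obs=x cand={0,1} pick 1 [2->1 ok]
  18: obs=x cand={0,1} pick 0 [1->0 ok]
  19: obs=x cand={0,1} pick 0 [0->0 ok]
  20: obs=x cand={0,1} pick 1 [0->1 ok]
  21: obs=y cand={2} pick 2 [1->2 ok]
  22: obs=x cand={0,1} pick 1 [2->1 ok]
  23: obs=y cand={2} pick 2 [1->2 ok]

0,0,0,0,1,0,1,0,1,2,2,1,0,1,2,1,2,1,0,0,1,2,1,2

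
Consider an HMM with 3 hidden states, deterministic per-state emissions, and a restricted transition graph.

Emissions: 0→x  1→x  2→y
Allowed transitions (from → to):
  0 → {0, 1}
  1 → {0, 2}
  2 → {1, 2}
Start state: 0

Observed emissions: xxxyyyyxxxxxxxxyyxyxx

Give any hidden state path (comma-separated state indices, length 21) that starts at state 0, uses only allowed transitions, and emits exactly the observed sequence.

0,0,1,2,2,2,2,1,0,0,0,0,1,0,1,2,2,1,2,1,0

  pos 0: x in {0,1}, choose 0; start
  pos 1: x in {0,1}, choose 0; 0->0 ok
  pos 2: x in {0,1}, choose 1; 0->1 ok
  pos 3: y in {2}, choose 2; 1->2 ok
  pos 4: y in {2}, choose 2; 2->2 ok
  pos 5: y in {2}, choose 2; 2->2 ok
  pos 6: y in {2}, choose 2; 2->2 ok
  pos 7: x in {0,1}, choose 1; 2->1 ok
  pos 8: x in {0,1}, choose 0; 1->0 ok
  pos 9: x in {0,1}, choose 0; 0->0 ok
  pos 10: x in {0,1}, choose 0; 0->0 ok
  pos 11: x in {0,1}, choose 0; 0->0 ok
  pos 12: x in {0,1}, choose 1; 0->1 ok
  pos 13: x in {0,1}, choose 0; 1->0 ok
  pos 14: x in {0,1}, choose 1; 0->1 ok
  pos 15: y in {2}, choose 2; 1->2 ok
  pos 16: y in {2}, choose 2; 2->2 ok
  pos 17: x in {0,1}, choose 1; 2->1 ok
  pos 18: y in {2}, choose 2; 1->2 ok
  pos 19: x in {0,1}, choose 1; 2->1 ok
  pos 20: x in {0,1}, choose 0; 1->0 ok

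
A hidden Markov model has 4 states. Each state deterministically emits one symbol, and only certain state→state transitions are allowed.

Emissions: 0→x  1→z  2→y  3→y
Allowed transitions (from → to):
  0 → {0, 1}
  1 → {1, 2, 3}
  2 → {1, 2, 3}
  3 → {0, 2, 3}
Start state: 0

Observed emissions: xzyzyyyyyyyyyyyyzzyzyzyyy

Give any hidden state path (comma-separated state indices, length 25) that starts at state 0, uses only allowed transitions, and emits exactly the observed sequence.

  t0 'x' -> {0}, take 0 (start)
  t1 'z' -> {1}, take 1 (0->1 ok)
  t2 'y' -> {2,3}, take 2 (1->2 ok)
  t3 'z' -> {1}, take 1 (2->1 ok)
  t4 'y' -> {2,3}, take 3 (1->3 ok)
  t5 'y' -> {2,3}, take 3 (3->3 ok)
  t6 'y' -> {2,3}, take 3 (3->3 ok)
  t7 'y' -> {2,3}, take 2 (3->2 ok)
  t8 'y' -> {2,3}, take 2 (2->2 ok)
  t9 'y' -> {2,3}, take 2 (2->2 ok)
  t10 'y' -> {2,3}, take 2 (2->2 ok)
  t11 'y' -> {2,3}, take 2 (2->2 ok)
  t12 'y' -> {2,3}, take 3 (2->3 ok)
  t13 'y' -> {2,3}, take 3 (3->3 ok)
  t14 'y' -> {2,3}, take 2 (3->2 ok)
  t15 'y' -> {2,3}, take 2 (2->2 ok)
  t16 'z' -> {1}, take 1 (2->1 ok)
  t17 'z' -> {1}, take 1 (1->1 ok)
  t18 'y' -> {2,3}, take 2 (1->2 ok)
  t19 'z' -> {1}, take 1 (2->1 ok)
  t20 'y' -> {2,3}, take 2 (1->2 ok)
  t21 'z' -> {1}, take 1 (2->1 ok)
  t22 'y' -> {2,3}, take 2 (1->2 ok)
  t23 'y' -> {2,3}, take 3 (2->3 ok)
  t24 'y' -> {2,3}, take 3 (3->3 ok)

0,1,2,1,3,3,3,2,2,2,2,2,3,3,2,2,1,1,2,1,2,1,2,3,3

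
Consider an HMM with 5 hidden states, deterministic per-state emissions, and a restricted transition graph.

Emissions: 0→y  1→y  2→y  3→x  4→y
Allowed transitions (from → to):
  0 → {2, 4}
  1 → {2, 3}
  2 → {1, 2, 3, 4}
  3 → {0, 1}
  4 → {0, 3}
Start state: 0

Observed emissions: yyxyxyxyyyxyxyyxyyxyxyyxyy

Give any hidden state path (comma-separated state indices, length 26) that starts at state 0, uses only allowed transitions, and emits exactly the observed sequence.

  pos 0: y in {0,1,2,4}, choose 0; start
  pos 1: y in {0,1,2,4}, choose 4; 0->4 ok
  pos 2: x in {3}, choose 3; 4->3 ok
  pos 3: y in {0,1,2,4}, choose 1; 3->1 ok
  pos 4: x in {3}, choose 3; 1->3 ok
  pos 5: y in {0,1,2,4}, choose 1; 3->1 ok
  pos 6: x in {3}, choose 3; 1->3 ok
  pos 7: y in {0,1,2,4}, choose 0; 3->0 ok
  pos 8: y in {0,1,2,4}, choose 2; 0->2 ok
  pos 9: y in {0,1,2,4}, choose 1; 2->1 ok
  pos 10: x in {3}, choose 3; 1->3 ok
  pos 11: y in {0,1,2,4}, choose 1; 3->1 ok
  pos 12: x in {3}, choose 3; 1->3 ok
  pos 13: y in {0,1,2,4}, choose 1; 3->1 ok
  pos 14: y in {0,1,2,4}, choose 2; 1->2 ok
  pos 15: x in {3}, choose 3; 2->3 ok
  pos 16: y in {0,1,2,4}, choose 1; 3->1 ok
  pos 17: y in {0,1,2,4}, choose 2; 1->2 ok
  pos 18: x in {3}, choose 3; 2->3 ok
  pos 19: y in {0,1,2,4}, choose 1; 3->1 ok
  pos 20: x in {3}, choose 3; 1->3 ok
  pos 21: y in {0,1,2,4}, choose 0; 3->0 ok
  pos 22: y in {0,1,2,4}, choose 2; 0->2 ok
  pos 23: x in {3}, choose 3; 2->3 ok
  pos 24: y in {0,1,2,4}, choose 1; 3->1 ok
  pos 25: y in {0,1,2,4}, choose 2; 1->2 ok

0,4,3,1,3,1,3,0,2,1,3,1,3,1,2,3,1,2,3,1,3,0,2,3,1,2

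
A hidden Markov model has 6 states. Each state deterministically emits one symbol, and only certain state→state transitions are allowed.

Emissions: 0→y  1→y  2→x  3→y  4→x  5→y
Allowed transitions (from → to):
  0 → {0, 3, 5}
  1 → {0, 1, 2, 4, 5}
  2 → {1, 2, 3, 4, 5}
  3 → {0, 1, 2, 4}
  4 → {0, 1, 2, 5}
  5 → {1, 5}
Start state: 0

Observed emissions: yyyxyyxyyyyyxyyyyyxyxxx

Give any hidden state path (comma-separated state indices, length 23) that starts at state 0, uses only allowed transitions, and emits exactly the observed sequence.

0,5,1,2,1,1,4,0,5,5,5,1,2,5,5,5,1,1,2,3,2,4,2

  pos 0: y in {0,1,3,5}, choose 0; start
  pos 1: y in {0,1,3,5}, choose 5; 0->5 ok
  pos 2: y in {0,1,3,5}, choose 1; 5->1 ok
  pos 3: x in {2,4}, choose 2; 1->2 ok
  pos 4: y in {0,1,3,5}, choose 1; 2->1 ok
  pos 5: y in {0,1,3,5}, choose 1; 1->1 ok
  pos 6: x in {2,4}, choose 4; 1->4 ok
  pos 7: y in {0,1,3,5}, choose 0; 4->0 ok
  pos 8: y in {0,1,3,5}, choose 5; 0->5 ok
  pos 9: y in {0,1,3,5}, choose 5; 5->5 ok
  pos 10: y in {0,1,3,5}, choose 5; 5->5 ok
  pos 11: y in {0,1,3,5}, choose 1; 5->1 ok
  pos 12: x in {2,4}, choose 2; 1->2 ok
  pos 13: y in {0,1,3,5}, choose 5; 2->5 ok
  pos 14: y in {0,1,3,5}, choose 5; 5->5 ok
  pos 15: y in {0,1,3,5}, choose 5; 5->5 ok
  pos 16: y in {0,1,3,5}, choose 1; 5->1 ok
  pos 17: y in {0,1,3,5}, choose 1; 1->1 ok
  pos 18: x in {2,4}, choose 2; 1->2 ok
  pos 19: y in {0,1,3,5}, choose 3; 2->3 ok
  pos 20: x in {2,4}, choose 2; 3->2 ok
  pos 21: x in {2,4}, choose 4; 2->4 ok
  pos 22: x in {2,4}, choose 2; 4->2 ok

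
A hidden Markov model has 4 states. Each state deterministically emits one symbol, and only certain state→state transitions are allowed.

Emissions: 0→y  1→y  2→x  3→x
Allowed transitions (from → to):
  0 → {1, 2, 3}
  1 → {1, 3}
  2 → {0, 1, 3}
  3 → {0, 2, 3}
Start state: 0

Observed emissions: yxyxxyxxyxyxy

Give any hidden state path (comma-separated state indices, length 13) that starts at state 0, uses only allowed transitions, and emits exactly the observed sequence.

0,2,1,3,3,0,2,3,0,2,0,2,1

  [0] y  {0,1}  => 0  start
  [1] x  {2,3}  => 2  0->2 ok
  [2] y  {0,1}  => 1  2->1 ok
  [3] x  {2,3}  => 3  1->3 ok
  [4] x  {2,3}  => 3  3->3 ok
  [5] y  {0,1}  => 0  3->0 ok
  [6] x  {2,3}  => 2  0->2 ok
  [7] x  {2,3}  => 3  2->3 ok
  [8] y  {0,1}  => 0  3->0 ok
  [9] x  {2,3}  => 2  0->2 ok
  [10] y  {0,1}  => 0  2->0 ok
  [11] x  {2,3}  => 2  0->2 ok
  [12] y  {0,1}  => 1  2->1 ok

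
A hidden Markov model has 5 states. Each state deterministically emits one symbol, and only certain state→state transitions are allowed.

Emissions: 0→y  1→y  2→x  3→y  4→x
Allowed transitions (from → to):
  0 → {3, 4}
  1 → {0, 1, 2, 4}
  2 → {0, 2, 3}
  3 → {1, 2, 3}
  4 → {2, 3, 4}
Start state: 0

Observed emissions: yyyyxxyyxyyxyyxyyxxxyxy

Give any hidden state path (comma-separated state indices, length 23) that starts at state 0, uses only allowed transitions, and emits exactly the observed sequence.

  [0] y  {0,1,3}  => 0  start
  [1] y  {0,1,3}  => 3  0->3 ok
  [2] y  {0,1,3}  => 1  3->1 ok
  [3] y  {0,1,3}  => 0  1->0 ok
  [4] x  {2,4}  => 4  0->4 ok
  [5] x  {2,4}  => 4  4->4 ok
  [6] y  {0,1,3}  => 3  4->3 ok
  [7] y  {0,1,3}  => 3  3->3 ok
  [8] x  {2,4}  => 2  3->2 ok
  [9] y  {0,1,3}  => 3  2->3 ok
  [10] y  {0,1,3}  => 3  3->3 ok
  [11] x  {2,4}  => 2  3->2 ok
  [12] y  {0,1,3}  => 0  2->0 ok
  [13] y  {0,1,3}  => 3  0->3 ok
  [14] x  {2,4}  => 2  3->2 ok
  [15] y  {0,1,3}  => 3  2->3 ok
  [16] y  {0,1,3}  => 1  3->1 ok
  [17] x  {2,4}  => 2  1->2 ok
  [18] x  {2,4}  => 2  2->2 ok
  [19] x  {2,4}  => 2  2->2 ok
  [20] y  {0,1,3}  => 0  2->0 ok
  [21] x  {2,4}  => 4  0->4 ok
  [22] y  {0,1,3}  => 3  4->3 ok

0,3,1,0,4,4,3,3,2,3,3,2,0,3,2,3,1,2,2,2,0,4,3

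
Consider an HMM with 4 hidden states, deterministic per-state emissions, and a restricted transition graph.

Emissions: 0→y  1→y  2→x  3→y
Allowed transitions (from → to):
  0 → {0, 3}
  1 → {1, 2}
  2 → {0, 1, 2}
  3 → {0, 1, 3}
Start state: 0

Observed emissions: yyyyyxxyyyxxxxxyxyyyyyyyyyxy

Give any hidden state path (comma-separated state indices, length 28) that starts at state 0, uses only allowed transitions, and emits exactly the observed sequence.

  0: obs=y cand={0,1,3} pick 0 [start]
  1: obs=y cand={0,1,3} pick 0 [0->0 ok]
  2: obs=y cand={0,1,3} pick 0 [0->0 ok]
  3: obs=y cand={0,1,3} pick 3 [0->3 ok]
  4: obs=y cand={0,1,3} pick 1 [3->1 ok]
  5: obs=x cand={2} pick 2 [1->2 ok]
  6: obs=x cand={2} pick 2 [2->2 ok]
  7: obs=y cand={0,1,3} pick 0 [2->0 ok]
  8: obs=y cand={0,1,3} pick 3 [0->3 ok]
  9: obs=y cand={0,1,3} pick 1 [3->1 ok]
  10: obs=x cand={2} pick 2 [1->2 ok]
  11: obs=x cand={2} pick 2 [2->2 ok]
  12: obs=x cand={2} pick 2 [2->2 ok]
  13: obs=x cand={2} pick 2 [2->2 ok]
  14: obs=x cand={2} pick 2 [2->2 ok]
  15: obs=y cand={0,1,3} pick 1 [2->1 ok]
  16: obs=x cand={2} pick 2 [1->2 ok]
  17: obs=y cand={0,1,3} pick 0 [2->0 ok]
  18: obs=y cand={0,1,3} pick 3 [0->3 ok]
  19: obs=y cand={0,1,3} pick 0 [3->0 ok]
  20: obs=y cand={0,1,3} pick 0 [0->0 ok]
  21: obs=y cand={0,1,3} pick 3 [0->3 ok]
  22: obs=y cand={0,1,3} pick 1 [3->1 ok]
  23: obs=y cand={0,1,3} pick 1 [1->1 ok]
  24: obs=y cand={0,1,3} pick 1 [1->1 ok]
  25: obs=y cand={0,1,3} pick 1 [1->1 ok]
  26: obs=x cand={2} pick 2 [1->2 ok]
  27: obs=y cand={0,1,3} pick 1 [2->1 ok]

0,0,0,3,1,2,2,0,3,1,2,2,2,2,2,1,2,0,3,0,0,3,1,1,1,1,2,1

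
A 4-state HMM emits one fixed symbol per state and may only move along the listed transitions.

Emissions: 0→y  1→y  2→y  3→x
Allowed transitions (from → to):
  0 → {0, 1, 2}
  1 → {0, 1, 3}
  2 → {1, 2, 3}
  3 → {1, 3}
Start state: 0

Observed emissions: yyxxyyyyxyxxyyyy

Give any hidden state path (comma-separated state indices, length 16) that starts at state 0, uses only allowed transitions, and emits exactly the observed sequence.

  0: obs=y cand={0,1,2} pick 0 [start]
  1: obs=y cand={0,1,2} pick 2 [0->2 ok]
  2: obs=x cand={3} pick 3 [2->3 ok]
  3: obs=x cand={3} pick 3 [3->3 ok]
  4: obs=y cand={0,1,2} pick 1 [3->1 ok]
  5: obs=y cand={0,1,2} pick 0 [1->0 ok]
  6: obs=y cand={0,1,2} pick 1 [0->1 ok]
  7: obs=y cand={0,1,2} pick 1 [1->1 ok]
  8: obs=x cand={3} pick 3 [1->3 ok]
  9: obs=y cand={0,1,2} pick 1 [3->1 ok]
  10: obs=x cand={3} pick 3 [1->3 ok]
  11: obs=x cand={3} pick 3 [3->3 ok]
  12: obs=y cand={0,1,2} pick 1 [3->1 ok]
  13: obs=y cand={0,1,2} pick 0 [1->0 ok]
  14: obs=y cand={0,1,2} pick 0 [0->0 ok]
  15: obs=y cand={0,1,2} pick 2 [0->2 ok]

0,2,3,3,1,0,1,1,3,1,3,3,1,0,0,2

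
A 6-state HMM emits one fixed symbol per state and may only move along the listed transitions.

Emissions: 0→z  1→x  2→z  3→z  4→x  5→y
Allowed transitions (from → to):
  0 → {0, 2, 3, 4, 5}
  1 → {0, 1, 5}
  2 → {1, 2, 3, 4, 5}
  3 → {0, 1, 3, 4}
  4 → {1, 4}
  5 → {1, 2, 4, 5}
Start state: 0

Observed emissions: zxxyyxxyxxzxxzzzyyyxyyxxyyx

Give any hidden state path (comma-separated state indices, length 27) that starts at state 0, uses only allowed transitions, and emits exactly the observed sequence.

0,4,1,5,5,4,1,5,4,1,0,4,1,0,0,2,5,5,5,1,5,5,4,1,5,5,4

  0: obs=z cand={0,2,3} pick 0 [start]
  1: obs=x cand={1,4} pick 4 [0->4 ok]
  2: obs=x cand={1,4} pick 1 [4->1 ok]
  3: obs=y cand={5} pick 5 [1->5 ok]
  4: obs=y cand={5} pick 5 [5->5 ok]
  5: obs=x cand={1,4} pick 4 [5->4 ok]
  6: obs=x cand={1,4} pick 1 [4->1 ok]
  7: obs=y cand={5} pick 5 [1->5 ok]
  8: obs=x cand={1,4} pick 4 [5->4 ok]
  9: obs=x cand={1,4} pick 1 [4->1 ok]
  10: obs=z cand={0,2,3} pick 0 [1->0 ok]
  11: obs=x cand={1,4} pick 4 [0->4 ok]
  12: obs=x cand={1,4} pick 1 [4->1 ok]
  13: obs=z cand={0,2,3} pick 0 [1->0 ok]
  14: obs=z cand={0,2,3} pick 0 [0->0 ok]
  15: obs=z cand={0,2,3} pick 2 [0->2 ok]
  16: obs=y cand={5} pick 5 [2->5 ok]
  17: obs=y cand={5} pick 5 [5->5 ok]
  18: obs=y cand={5} pick 5 [5->5 ok]
  19: obs=x cand={1,4} pick 1 [5->1 ok]
  20: obs=y cand={5} pick 5 [1->5 ok]
  21: obs=y cand={5} pick 5 [5->5 ok]
  22: obs=x cand={1,4} pick 4 [5->4 ok]
  23: obs=x cand={1,4} pick 1 [4->1 ok]
  24: obs=y cand={5} pick 5 [1->5 ok]
  25: obs=y cand={5} pick 5 [5->5 ok]
  26: obs=x cand={1,4} pick 4 [5->4 ok]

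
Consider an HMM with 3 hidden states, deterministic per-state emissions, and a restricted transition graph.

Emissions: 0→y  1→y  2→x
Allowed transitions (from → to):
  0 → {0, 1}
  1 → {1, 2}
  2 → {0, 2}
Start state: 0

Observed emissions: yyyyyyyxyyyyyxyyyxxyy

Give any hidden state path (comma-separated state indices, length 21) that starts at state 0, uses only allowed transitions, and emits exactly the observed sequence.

  [0] y  {0,1}  => 0  start
  [1] y  {0,1}  => 1  0->1 ok
  [2] y  {0,1}  => 1  1->1 ok
  [3] y  {0,1}  => 1  1->1 ok
  [4] y  {0,1}  => 1  1->1 ok
  [5] y  {0,1}  => 1  1->1 ok
  [6] y  {0,1}  => 1  1->1 ok
  [7] x  {2}  => 2  1->2 ok
  [8] y  {0,1}  => 0  2->0 ok
  [9] y  {0,1}  => 0  0->0 ok
  [10] y  {0,1}  => 0  0->0 ok
  [11] y  {0,1}  => 0  0->0 ok
  [12] y  {0,1}  => 1  0->1 ok
  [13] x  {2}  => 2  1->2 ok
  [14] y  {0,1}  => 0  2->0 ok
  [15] y  {0,1}  => 0  0->0 ok
  [16] y  {0,1}  => 1  0->1 ok
  [17] x  {2}  => 2  1->2 ok
  [18] x  {2}  => 2  2->2 ok
  [19] y  {0,1}  => 0  2->0 ok
  [20] y  {0,1}  => 0  0->0 ok

0,1,1,1,1,1,1,2,0,0,0,0,1,2,0,0,1,2,2,0,0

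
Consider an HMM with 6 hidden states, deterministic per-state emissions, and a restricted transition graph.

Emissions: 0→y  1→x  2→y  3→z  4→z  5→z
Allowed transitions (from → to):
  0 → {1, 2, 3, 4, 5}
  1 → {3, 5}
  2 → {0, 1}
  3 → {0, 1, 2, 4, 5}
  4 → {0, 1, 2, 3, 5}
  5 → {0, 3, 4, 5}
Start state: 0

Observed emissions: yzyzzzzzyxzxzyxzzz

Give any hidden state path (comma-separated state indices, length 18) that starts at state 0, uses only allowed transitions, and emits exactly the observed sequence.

0,5,0,3,5,5,5,3,2,1,3,1,5,0,1,3,4,3

  t0 'y' -> {0,2}, take 0 (start)
  t1 'z' -> {3,4,5}, take 5 (0->5 ok)
  t2 'y' -> {0,2}, take 0 (5->0 ok)
  t3 'z' -> {3,4,5}, take 3 (0->3 ok)
  t4 'z' -> {3,4,5}, take 5 (3->5 ok)
  t5 'z' -> {3,4,5}, take 5 (5->5 ok)
  t6 'z' -> {3,4,5}, take 5 (5->5 ok)
  t7 'z' -> {3,4,5}, take 3 (5->3 ok)
  t8 'y' -> {0,2}, take 2 (3->2 ok)
  t9 'x' -> {1}, take 1 (2->1 ok)
  t10 'z' -> {3,4,5}, take 3 (1->3 ok)
  t11 'x' -> {1}, take 1 (3->1 ok)
  t12 'z' -> {3,4,5}, take 5 (1->5 ok)
  t13 'y' -> {0,2}, take 0 (5->0 ok)
  t14 'x' -> {1}, take 1 (0->1 ok)
  t15 'z' -> {3,4,5}, take 3 (1->3 ok)
  t16 'z' -> {3,4,5}, take 4 (3->4 ok)
  t17 'z' -> {3,4,5}, take 3 (4->3 ok)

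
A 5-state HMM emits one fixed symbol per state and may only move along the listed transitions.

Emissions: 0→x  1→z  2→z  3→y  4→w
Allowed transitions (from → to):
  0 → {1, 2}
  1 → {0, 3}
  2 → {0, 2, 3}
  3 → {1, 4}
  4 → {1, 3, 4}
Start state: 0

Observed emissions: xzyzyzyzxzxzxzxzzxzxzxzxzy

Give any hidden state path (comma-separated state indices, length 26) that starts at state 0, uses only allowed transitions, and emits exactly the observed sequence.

0,2,3,1,3,1,3,1,0,1,0,1,0,1,0,2,2,0,2,0,1,0,2,0,1,3

  0: obs=x cand={0} pick 0 [start]
  1: obs=z cand={1,2} pick 2 [0->2 ok]
  2: obs=y cand={3} pick 3 [2->3 ok]
  3: obs=z cand={1,2} pick 1 [3->1 ok]
  4: obs=y cand={3} pick 3 [1->3 ok]
  5: obs=z cand={1,2} pick 1 [3->1 ok]
  6: obs=y cand={3} pick 3 [1->3 ok]
  7: obs=z cand={1,2} pick 1 [3->1 ok]
  8: obs=x cand={0} pick 0 [1->0 ok]
  9: obs=z cand={1,2} pick 1 [0->1 ok]
  10: obs=x cand={0} pick 0 [1->0 ok]
  11: obs=z cand={1,2} pick 1 [0->1 ok]
  12: obs=x cand={0} pick 0 [1->0 ok]
  13: obs=z cand={1,2} pick 1 [0->1 ok]
  14: obs=x cand={0} pick 0 [1->0 ok]
  15: obs=z cand={1,2} pick 2 [0->2 ok]
  16: obs=z cand={1,2} pick 2 [2->2 ok]
  17: obs=x cand={0} pick 0 [2->0 ok]
  18: obs=z cand={1,2} pick 2 [0->2 ok]
  19: obs=x cand={0} pick 0 [2->0 ok]
  20: obs=z cand={1,2} pick 1 [0->1 ok]
  21: obs=x cand={0} pick 0 [1->0 ok]
  22: obs=z cand={1,2} pick 2 [0->2 ok]
  23: obs=x cand={0} pick 0 [2->0 ok]
  24: obs=z cand={1,2} pick 1 [0->1 ok]
  25: obs=y cand={3} pick 3 [1->3 ok]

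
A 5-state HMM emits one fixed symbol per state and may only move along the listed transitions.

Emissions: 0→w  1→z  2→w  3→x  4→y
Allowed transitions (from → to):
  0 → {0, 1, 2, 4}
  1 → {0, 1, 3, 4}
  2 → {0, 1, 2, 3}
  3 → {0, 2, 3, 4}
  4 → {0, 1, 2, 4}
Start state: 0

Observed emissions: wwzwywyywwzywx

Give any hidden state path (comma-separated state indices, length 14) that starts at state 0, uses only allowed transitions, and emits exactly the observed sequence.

0,2,1,0,4,0,4,4,0,2,1,4,2,3

  t0 'w' -> {0,2}, take 0 (start)
  t1 'w' -> {0,2}, take 2 (0->2 ok)
  t2 'z' -> {1}, take 1 (2->1 ok)
  t3 'w' -> {0,2}, take 0 (1->0 ok)
  t4 'y' -> {4}, take 4 (0->4 ok)
  t5 'w' -> {0,2}, take 0 (4->0 ok)
  t6 'y' -> {4}, take 4 (0->4 ok)
  t7 'y' -> {4}, take 4 (4->4 ok)
  t8 'w' -> {0,2}, take 0 (4->0 ok)
  t9 'w' -> {0,2}, take 2 (0->2 ok)
  t10 'z' -> {1}, take 1 (2->1 ok)
  t11 'y' -> {4}, take 4 (1->4 ok)
  t12 'w' -> {0,2}, take 2 (4->2 ok)
  t13 'x' -> {3}, take 3 (2->3 ok)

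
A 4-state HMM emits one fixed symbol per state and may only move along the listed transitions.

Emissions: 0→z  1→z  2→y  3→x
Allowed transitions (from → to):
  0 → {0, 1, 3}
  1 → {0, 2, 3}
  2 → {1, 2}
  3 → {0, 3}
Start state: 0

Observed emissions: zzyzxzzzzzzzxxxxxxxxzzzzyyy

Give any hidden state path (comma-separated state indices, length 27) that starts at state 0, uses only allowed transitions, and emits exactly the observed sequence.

0,1,2,1,3,0,0,0,0,0,0,0,3,3,3,3,3,3,3,3,0,0,0,1,2,2,2

  pos 0: z in {0,1}, choose 0; start
  pos 1: z in {0,1}, choose 1; 0->1 ok
  pos 2: y in {2}, choose 2; 1->2 ok
  pos 3: z in {0,1}, choose 1; 2->1 ok
  pos 4: x in {3}, choose 3; 1->3 ok
  pos 5: z in {0,1}, choose 0; 3->0 ok
  pos 6: z in {0,1}, choose 0; 0->0 ok
  pos 7: z in {0,1}, choose 0; 0->0 ok
  pos 8: z in {0,1}, choose 0; 0->0 ok
  pos 9: z in {0,1}, choose 0; 0->0 ok
  pos 10: z in {0,1}, choose 0; 0->0 ok
  pos 11: z in {0,1}, choose 0; 0->0 ok
  pos 12: x in {3}, choose 3; 0->3 ok
  pos 13: x in {3}, choose 3; 3->3 ok
  pos 14: x in {3}, choose 3; 3->3 ok
  pos 15: x in {3}, choose 3; 3->3 ok
  pos 16: x in {3}, choose 3; 3->3 ok
  pos 17: x in {3}, choose 3; 3->3 ok
  pos 18: x in {3}, choose 3; 3->3 ok
  pos 19: x in {3}, choose 3; 3->3 ok
  pos 20: z in {0,1}, choose 0; 3->0 ok
  pos 21: z in {0,1}, choose 0; 0->0 ok
  pos 22: z in {0,1}, choose 0; 0->0 ok
  pos 23: z in {0,1}, choose 1; 0->1 ok
  pos 24: y in {2}, choose 2; 1->2 ok
  pos 25: y in {2}, choose 2; 2->2 ok
  pos 26: y in {2}, choose 2; 2->2 ok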